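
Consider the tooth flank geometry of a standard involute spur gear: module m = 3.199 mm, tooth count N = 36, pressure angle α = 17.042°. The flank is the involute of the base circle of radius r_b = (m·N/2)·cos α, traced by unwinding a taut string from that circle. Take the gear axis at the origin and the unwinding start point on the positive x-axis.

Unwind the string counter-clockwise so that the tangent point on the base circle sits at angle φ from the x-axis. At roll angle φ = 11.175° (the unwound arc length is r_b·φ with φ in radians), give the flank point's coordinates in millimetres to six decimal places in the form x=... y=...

pitch radius r_p = m·N/2 = 3.199·36/2 = 57.582000
base radius r_b = r_p·cos α = 57.582000·cos 17.042° = 55.053585
roll angle φ = 11.175° = 0.19504054 rad
x = r_b·(cos φ + φ·sin φ) = 55.053585·(0.98103981 + 0.19504054·0.19380631) = 56.090789
y = r_b·(sin φ − φ·cos φ) = 55.053585·(0.19380631 − 0.19504054·0.98103981) = 0.135639

x=56.090789 y=0.135639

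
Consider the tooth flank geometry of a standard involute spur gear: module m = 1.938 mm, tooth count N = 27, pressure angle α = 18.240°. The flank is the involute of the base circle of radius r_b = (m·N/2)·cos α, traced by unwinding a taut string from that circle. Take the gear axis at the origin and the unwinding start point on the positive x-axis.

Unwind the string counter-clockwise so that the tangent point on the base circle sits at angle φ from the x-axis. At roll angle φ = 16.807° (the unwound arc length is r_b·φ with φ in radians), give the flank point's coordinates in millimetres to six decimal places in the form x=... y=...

x=25.894584 y=0.207271

pitch radius r_p = m·N/2 = 1.938·27/2 = 26.163000
base radius r_b = r_p·cos α = 26.163000·cos 18.240° = 24.848408
roll angle φ = 16.807° = 0.29333749 rad
x = r_b·(cos φ + φ·sin φ) = 24.848408·(0.95728418 + 0.29333749·0.28914875) = 25.894584
y = r_b·(sin φ − φ·cos φ) = 24.848408·(0.28914875 − 0.29333749·0.95728418) = 0.207271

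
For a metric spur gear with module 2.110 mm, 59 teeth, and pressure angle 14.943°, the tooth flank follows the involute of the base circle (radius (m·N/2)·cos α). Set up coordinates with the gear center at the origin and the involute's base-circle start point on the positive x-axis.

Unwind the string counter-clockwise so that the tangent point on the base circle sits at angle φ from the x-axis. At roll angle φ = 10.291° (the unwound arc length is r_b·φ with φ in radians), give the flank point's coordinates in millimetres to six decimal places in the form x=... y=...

pitch radius r_p = m·N/2 = 2.110·59/2 = 62.245000
base radius r_b = r_p·cos α = 62.245000·cos 14.943° = 60.140050
roll angle φ = 10.291° = 0.17961183 rad
x = r_b·(cos φ + φ·sin φ) = 60.140050·(0.98391311 + 0.17961183·0.17864766) = 61.102312
y = r_b·(sin φ − φ·cos φ) = 60.140050·(0.17864766 − 0.17961183·0.98391311) = 0.115783

x=61.102312 y=0.115783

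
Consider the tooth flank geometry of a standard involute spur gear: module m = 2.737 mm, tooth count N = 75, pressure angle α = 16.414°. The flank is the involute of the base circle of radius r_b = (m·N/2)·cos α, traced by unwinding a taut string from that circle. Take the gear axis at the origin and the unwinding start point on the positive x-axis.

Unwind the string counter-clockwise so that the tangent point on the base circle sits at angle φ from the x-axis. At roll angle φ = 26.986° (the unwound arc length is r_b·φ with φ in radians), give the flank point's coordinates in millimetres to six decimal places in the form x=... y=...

pitch radius r_p = m·N/2 = 2.737·75/2 = 102.637500
base radius r_b = r_p·cos α = 102.637500·cos 16.414° = 98.454504
roll angle φ = 26.986° = 0.47099455 rad
x = r_b·(cos φ + φ·sin φ) = 98.454504·(0.89111743 + 0.47099455·0.45377277) = 108.776665
y = r_b·(sin φ − φ·cos φ) = 98.454504·(0.45377277 − 0.47099455·0.89111743) = 3.353490

x=108.776665 y=3.353490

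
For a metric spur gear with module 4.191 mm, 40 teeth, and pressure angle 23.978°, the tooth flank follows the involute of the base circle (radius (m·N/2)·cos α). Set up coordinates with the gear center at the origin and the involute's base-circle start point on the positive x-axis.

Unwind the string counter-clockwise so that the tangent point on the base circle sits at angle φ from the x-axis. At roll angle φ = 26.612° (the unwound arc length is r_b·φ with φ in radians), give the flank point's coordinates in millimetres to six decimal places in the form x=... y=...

x=84.407226 y=2.503210

pitch radius r_p = m·N/2 = 4.191·40/2 = 83.820000
base radius r_b = r_p·cos α = 83.820000·cos 23.978° = 76.586465
roll angle φ = 26.612° = 0.46446702 rad
x = r_b·(cos φ + φ·sin φ) = 76.586465·(0.89406044 + 0.46446702·0.44794635) = 84.407226
y = r_b·(sin φ − φ·cos φ) = 76.586465·(0.44794635 − 0.46446702·0.89406044) = 2.503210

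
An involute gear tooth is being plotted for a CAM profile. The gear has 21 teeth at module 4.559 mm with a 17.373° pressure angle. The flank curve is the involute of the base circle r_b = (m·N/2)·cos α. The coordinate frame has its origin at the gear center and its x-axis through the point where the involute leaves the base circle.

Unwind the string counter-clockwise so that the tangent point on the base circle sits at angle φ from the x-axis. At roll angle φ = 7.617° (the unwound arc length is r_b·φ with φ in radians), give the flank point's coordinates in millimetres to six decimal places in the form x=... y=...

pitch radius r_p = m·N/2 = 4.559·21/2 = 47.869500
base radius r_b = r_p·cos α = 47.869500·cos 17.373° = 45.685748
roll angle φ = 7.617° = 0.13294173 rad
x = r_b·(cos φ + φ·sin φ) = 45.685748·(0.99117626 + 0.13294173·0.13255048) = 46.087680
y = r_b·(sin φ − φ·cos φ) = 45.685748·(0.13255048 − 0.13294173·0.99117626) = 0.035717

x=46.087680 y=0.035717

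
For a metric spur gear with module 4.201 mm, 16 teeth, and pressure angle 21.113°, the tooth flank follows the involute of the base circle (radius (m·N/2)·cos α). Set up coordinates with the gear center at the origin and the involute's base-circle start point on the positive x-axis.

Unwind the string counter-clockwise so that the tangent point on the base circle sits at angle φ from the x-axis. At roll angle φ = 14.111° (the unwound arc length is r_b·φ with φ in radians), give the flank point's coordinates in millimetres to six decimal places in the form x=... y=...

pitch radius r_p = m·N/2 = 4.201·16/2 = 33.608000
base radius r_b = r_p·cos α = 33.608000·cos 21.113° = 31.351956
roll angle φ = 14.111° = 0.24628341 rad
x = r_b·(cos φ + φ·sin φ) = 31.351956·(0.96982523 + 0.24628341·0.24380121) = 32.288421
y = r_b·(sin φ − φ·cos φ) = 31.351956·(0.24380121 − 0.24628341·0.96982523) = 0.155172

x=32.288421 y=0.155172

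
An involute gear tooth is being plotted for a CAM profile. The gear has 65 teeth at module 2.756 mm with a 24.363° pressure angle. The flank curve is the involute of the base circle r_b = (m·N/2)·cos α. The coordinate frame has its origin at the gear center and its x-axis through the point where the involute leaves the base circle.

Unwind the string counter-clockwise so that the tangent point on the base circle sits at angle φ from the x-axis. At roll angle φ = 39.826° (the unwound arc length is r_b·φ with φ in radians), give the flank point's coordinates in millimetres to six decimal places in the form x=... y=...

pitch radius r_p = m·N/2 = 2.756·65/2 = 89.570000
base radius r_b = r_p·cos α = 89.570000·cos 24.363° = 81.593813
roll angle φ = 39.826° = 0.69509483 rad
x = r_b·(cos φ + φ·sin φ) = 81.593813·(0.76799297 + 0.69509483·0.64045827) = 98.987346
y = r_b·(sin φ − φ·cos φ) = 81.593813·(0.64045827 − 0.69509483·0.76799297) = 8.700375

x=98.987346 y=8.700375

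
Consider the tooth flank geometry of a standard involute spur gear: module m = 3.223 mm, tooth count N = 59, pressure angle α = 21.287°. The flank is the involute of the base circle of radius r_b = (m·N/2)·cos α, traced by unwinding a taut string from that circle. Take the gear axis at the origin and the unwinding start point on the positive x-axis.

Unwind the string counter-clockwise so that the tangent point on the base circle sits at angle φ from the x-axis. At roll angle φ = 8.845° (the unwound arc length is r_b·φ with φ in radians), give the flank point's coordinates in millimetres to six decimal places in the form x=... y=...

pitch radius r_p = m·N/2 = 3.223·59/2 = 95.078500
base radius r_b = r_p·cos α = 95.078500·cos 21.287° = 88.591638
roll angle φ = 8.845° = 0.15437437 rad
x = r_b·(cos φ + φ·sin φ) = 88.591638·(0.98810792 + 0.15437437·0.15376194) = 89.640991
y = r_b·(sin φ − φ·cos φ) = 88.591638·(0.15376194 − 0.15437437·0.98810792) = 0.108383

x=89.640991 y=0.108383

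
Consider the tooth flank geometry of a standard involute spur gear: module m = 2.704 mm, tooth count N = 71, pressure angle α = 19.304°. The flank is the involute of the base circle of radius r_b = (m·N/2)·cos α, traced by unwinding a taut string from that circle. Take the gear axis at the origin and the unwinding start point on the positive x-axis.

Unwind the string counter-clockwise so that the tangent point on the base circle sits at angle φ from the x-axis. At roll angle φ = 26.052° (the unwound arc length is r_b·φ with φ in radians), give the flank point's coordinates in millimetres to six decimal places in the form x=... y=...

x=99.481693 y=2.780567

pitch radius r_p = m·N/2 = 2.704·71/2 = 95.992000
base radius r_b = r_p·cos α = 95.992000·cos 19.304° = 90.595126
roll angle φ = 26.052° = 0.45469318 rad
x = r_b·(cos φ + φ·sin φ) = 90.595126·(0.89839582 + 0.45469318·0.43918669) = 99.481693
y = r_b·(sin φ − φ·cos φ) = 90.595126·(0.43918669 − 0.45469318·0.89839582) = 2.780567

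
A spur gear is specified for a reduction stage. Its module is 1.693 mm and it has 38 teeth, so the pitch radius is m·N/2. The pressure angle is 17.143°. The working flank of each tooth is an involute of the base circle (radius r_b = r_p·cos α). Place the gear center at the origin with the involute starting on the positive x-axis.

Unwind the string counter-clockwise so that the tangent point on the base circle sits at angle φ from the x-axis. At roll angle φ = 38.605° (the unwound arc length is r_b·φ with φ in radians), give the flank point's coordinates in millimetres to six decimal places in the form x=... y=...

pitch radius r_p = m·N/2 = 1.693·38/2 = 32.167000
base radius r_b = r_p·cos α = 32.167000·cos 17.143° = 30.737887
roll angle φ = 38.605° = 0.67378436 rad
x = r_b·(cos φ + φ·sin φ) = 30.737887·(0.78146603 + 0.67378436·0.62394779) = 36.943014
y = r_b·(sin φ − φ·cos φ) = 30.737887·(0.62394779 − 0.67378436·0.78146603) = 2.994123

x=36.943014 y=2.994123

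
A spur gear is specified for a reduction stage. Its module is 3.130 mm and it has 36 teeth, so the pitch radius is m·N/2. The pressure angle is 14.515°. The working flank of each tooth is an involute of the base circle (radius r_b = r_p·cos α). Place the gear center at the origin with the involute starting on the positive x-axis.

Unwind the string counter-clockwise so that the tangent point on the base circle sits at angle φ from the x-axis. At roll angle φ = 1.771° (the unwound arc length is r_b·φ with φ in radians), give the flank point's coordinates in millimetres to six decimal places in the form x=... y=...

x=54.567792 y=0.000537

pitch radius r_p = m·N/2 = 3.130·36/2 = 56.340000
base radius r_b = r_p·cos α = 56.340000·cos 14.515° = 54.541743
roll angle φ = 1.771° = 0.03090978 rad
x = r_b·(cos φ + φ·sin φ) = 54.541743·(0.99952233 + 0.03090978·0.03090486) = 54.567792
y = r_b·(sin φ − φ·cos φ) = 54.541743·(0.03090486 − 0.03090978·0.99952233) = 0.000537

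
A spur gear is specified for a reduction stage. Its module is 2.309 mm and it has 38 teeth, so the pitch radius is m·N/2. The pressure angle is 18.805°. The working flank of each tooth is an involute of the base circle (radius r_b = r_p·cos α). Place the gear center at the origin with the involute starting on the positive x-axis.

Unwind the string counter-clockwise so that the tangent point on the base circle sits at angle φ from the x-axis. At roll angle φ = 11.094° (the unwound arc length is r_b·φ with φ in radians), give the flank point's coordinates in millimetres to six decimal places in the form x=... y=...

pitch radius r_p = m·N/2 = 2.309·38/2 = 43.871000
base radius r_b = r_p·cos α = 43.871000·cos 18.805° = 41.529216
roll angle φ = 11.094° = 0.19362683 rad
x = r_b·(cos φ + φ·sin φ) = 41.529216·(0.98131282 + 0.19362683·0.19241920) = 42.300427
y = r_b·(sin φ − φ·cos φ) = 41.529216·(0.19241920 − 0.19362683·0.98131282) = 0.100115

x=42.300427 y=0.100115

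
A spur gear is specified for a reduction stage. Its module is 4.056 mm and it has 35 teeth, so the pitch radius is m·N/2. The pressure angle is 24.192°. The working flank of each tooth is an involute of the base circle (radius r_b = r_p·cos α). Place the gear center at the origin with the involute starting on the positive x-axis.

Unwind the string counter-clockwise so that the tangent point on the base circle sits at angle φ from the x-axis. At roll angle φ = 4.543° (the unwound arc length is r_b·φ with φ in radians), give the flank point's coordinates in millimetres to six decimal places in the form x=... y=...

pitch radius r_p = m·N/2 = 4.056·35/2 = 70.980000
base radius r_b = r_p·cos α = 70.980000·cos 24.192° = 64.746348
roll angle φ = 4.543° = 0.07929031 rad
x = r_b·(cos φ + φ·sin φ) = 64.746348·(0.99685817 + 0.07929031·0.07920725) = 64.949557
y = r_b·(sin φ − φ·cos φ) = 64.746348·(0.07920725 − 0.07929031·0.99685817) = 0.010752

x=64.949557 y=0.010752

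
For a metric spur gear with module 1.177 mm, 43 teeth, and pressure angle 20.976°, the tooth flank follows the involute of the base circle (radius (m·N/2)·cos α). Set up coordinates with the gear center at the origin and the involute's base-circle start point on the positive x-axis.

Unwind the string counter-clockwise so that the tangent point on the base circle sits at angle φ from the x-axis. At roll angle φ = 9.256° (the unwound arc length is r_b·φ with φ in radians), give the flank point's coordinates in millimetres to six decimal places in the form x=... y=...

pitch radius r_p = m·N/2 = 1.177·43/2 = 25.305500
base radius r_b = r_p·cos α = 25.305500·cos 20.976° = 23.628516
roll angle φ = 9.256° = 0.16154768 rad
x = r_b·(cos φ + φ·sin φ) = 23.628516·(0.98697953 + 0.16154768·0.16084592) = 23.934832
y = r_b·(sin φ − φ·cos φ) = 23.628516·(0.16084592 − 0.16154768·0.98697953) = 0.033119

x=23.934832 y=0.033119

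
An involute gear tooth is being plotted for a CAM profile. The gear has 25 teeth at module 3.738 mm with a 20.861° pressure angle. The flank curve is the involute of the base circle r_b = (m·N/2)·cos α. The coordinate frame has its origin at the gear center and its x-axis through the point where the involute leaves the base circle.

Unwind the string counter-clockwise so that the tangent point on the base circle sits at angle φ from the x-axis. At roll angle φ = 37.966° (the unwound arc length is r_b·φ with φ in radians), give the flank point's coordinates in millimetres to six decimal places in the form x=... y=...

x=52.220797 y=4.051438

pitch radius r_p = m·N/2 = 3.738·25/2 = 46.725000
base radius r_b = r_p·cos α = 46.725000·cos 20.861° = 43.662040
roll angle φ = 37.966° = 0.66263170 rad
x = r_b·(cos φ + φ·sin φ) = 43.662040·(0.78837596 + 0.66263170·0.61519375) = 52.220797
y = r_b·(sin φ − φ·cos φ) = 43.662040·(0.61519375 − 0.66263170·0.78837596) = 4.051438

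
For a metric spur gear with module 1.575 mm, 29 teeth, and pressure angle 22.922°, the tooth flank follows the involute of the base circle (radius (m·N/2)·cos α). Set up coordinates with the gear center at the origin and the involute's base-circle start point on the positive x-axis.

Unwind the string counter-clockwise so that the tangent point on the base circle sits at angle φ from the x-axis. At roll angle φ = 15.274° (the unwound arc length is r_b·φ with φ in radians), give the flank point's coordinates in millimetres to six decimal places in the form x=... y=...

pitch radius r_p = m·N/2 = 1.575·29/2 = 22.837500
base radius r_b = r_p·cos α = 22.837500·cos 22.922° = 21.034158
roll angle φ = 15.274° = 0.26658159 rad
x = r_b·(cos φ + φ·sin φ) = 21.034158·(0.96467706 + 0.26658159·0.26343532) = 21.768336
y = r_b·(sin φ − φ·cos φ) = 21.034158·(0.26343532 − 0.26658159·0.96467706) = 0.131888

x=21.768336 y=0.131888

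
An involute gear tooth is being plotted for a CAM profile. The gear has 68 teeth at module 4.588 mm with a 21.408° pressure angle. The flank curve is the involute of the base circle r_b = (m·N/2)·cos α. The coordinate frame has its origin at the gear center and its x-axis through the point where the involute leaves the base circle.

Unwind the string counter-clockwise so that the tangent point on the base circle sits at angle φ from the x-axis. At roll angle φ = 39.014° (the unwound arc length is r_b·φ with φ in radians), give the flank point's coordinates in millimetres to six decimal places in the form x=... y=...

pitch radius r_p = m·N/2 = 4.588·68/2 = 155.992000
base radius r_b = r_p·cos α = 155.992000·cos 21.408° = 145.229310
roll angle φ = 39.014° = 0.68092275 rad
x = r_b·(cos φ + φ·sin φ) = 145.229310·(0.77699217 + 0.68092275·0.62951026) = 175.094270
y = r_b·(sin φ − φ·cos φ) = 145.229310·(0.62951026 − 0.68092275·0.77699217) = 14.586631

x=175.094270 y=14.586631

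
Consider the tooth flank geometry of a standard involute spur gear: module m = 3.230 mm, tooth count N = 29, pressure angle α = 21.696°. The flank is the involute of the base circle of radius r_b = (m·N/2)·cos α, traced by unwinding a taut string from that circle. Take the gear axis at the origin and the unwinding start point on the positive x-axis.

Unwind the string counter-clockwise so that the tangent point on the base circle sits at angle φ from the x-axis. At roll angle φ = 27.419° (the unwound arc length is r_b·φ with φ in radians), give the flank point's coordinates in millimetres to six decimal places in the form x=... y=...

x=48.218422 y=1.553629

pitch radius r_p = m·N/2 = 3.230·29/2 = 46.835000
base radius r_b = r_p·cos α = 46.835000·cos 21.696° = 43.517133
roll angle φ = 27.419° = 0.47855183 rad
x = r_b·(cos φ + φ·sin φ) = 43.517133·(0.88766273 + 0.47855183·0.46049417) = 48.218422
y = r_b·(sin φ − φ·cos φ) = 43.517133·(0.46049417 − 0.47855183·0.88766273) = 1.553629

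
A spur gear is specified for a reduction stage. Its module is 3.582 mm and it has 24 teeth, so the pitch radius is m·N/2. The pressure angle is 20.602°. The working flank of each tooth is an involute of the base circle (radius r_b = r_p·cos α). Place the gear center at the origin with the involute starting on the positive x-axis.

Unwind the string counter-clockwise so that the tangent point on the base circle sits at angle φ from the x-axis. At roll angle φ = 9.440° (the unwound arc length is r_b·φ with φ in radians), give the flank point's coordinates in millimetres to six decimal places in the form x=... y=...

pitch radius r_p = m·N/2 = 3.582·24/2 = 42.984000
base radius r_b = r_p·cos α = 42.984000·cos 20.602° = 40.235055
roll angle φ = 9.440° = 0.16475908 rad
x = r_b·(cos φ + φ·sin φ) = 40.235055·(0.98645790 + 0.16475908·0.16401468) = 40.777456
y = r_b·(sin φ − φ·cos φ) = 40.235055·(0.16401468 − 0.16475908·0.98645790) = 0.059821

x=40.777456 y=0.059821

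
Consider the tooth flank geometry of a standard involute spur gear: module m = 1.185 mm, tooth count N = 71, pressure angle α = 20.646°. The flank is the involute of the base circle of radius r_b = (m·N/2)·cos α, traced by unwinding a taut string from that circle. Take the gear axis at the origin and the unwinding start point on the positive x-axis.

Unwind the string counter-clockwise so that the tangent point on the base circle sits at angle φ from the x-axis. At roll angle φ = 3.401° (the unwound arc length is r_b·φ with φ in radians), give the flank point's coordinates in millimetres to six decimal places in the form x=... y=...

pitch radius r_p = m·N/2 = 1.185·71/2 = 42.067500
base radius r_b = r_p·cos α = 42.067500·cos 20.646° = 39.365789
roll angle φ = 3.401° = 0.05935865 rad
x = r_b·(cos φ + φ·sin φ) = 39.365789·(0.99823879 + 0.05935865·0.05932380) = 39.435079
y = r_b·(sin φ − φ·cos φ) = 39.365789·(0.05932380 − 0.05935865·0.99823879) = 0.002743

x=39.435079 y=0.002743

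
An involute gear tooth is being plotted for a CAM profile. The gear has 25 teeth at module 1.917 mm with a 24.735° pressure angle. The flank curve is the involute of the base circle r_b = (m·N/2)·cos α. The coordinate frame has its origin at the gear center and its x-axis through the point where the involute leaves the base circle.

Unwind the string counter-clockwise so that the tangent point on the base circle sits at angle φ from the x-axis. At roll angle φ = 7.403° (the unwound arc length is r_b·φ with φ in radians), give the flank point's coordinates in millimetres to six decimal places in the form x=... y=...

x=21.944917 y=0.015622

pitch radius r_p = m·N/2 = 1.917·25/2 = 23.962500
base radius r_b = r_p·cos α = 23.962500·cos 24.735° = 21.764006
roll angle φ = 7.403° = 0.12920672 rad
x = r_b·(cos φ + φ·sin φ) = 21.764006·(0.99166442 + 0.12920672·0.12884752) = 21.944917
y = r_b·(sin φ − φ·cos φ) = 21.764006·(0.12884752 − 0.12920672·0.99166442) = 0.015622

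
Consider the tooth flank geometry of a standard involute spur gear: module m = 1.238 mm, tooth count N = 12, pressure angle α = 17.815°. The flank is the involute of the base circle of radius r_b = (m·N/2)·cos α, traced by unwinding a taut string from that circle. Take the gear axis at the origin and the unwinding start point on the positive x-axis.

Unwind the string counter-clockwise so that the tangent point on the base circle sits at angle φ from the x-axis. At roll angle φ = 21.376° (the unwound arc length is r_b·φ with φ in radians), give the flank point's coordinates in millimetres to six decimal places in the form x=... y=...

x=7.546991 y=0.120716

pitch radius r_p = m·N/2 = 1.238·12/2 = 7.428000
base radius r_b = r_p·cos α = 7.428000·cos 17.815° = 7.071822
roll angle φ = 21.376° = 0.37308158 rad
x = r_b·(cos φ + φ·sin φ) = 7.071822·(0.93120857 + 0.37308158·0.36448675) = 7.546991
y = r_b·(sin φ − φ·cos φ) = 7.071822·(0.36448675 − 0.37308158·0.93120857) = 0.120716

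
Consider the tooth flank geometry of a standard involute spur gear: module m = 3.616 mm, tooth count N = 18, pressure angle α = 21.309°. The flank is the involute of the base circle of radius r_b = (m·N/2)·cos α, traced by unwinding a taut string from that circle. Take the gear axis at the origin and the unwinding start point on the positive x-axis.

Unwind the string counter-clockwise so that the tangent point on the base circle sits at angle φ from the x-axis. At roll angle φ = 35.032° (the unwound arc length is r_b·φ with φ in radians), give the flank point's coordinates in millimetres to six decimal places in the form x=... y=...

pitch radius r_p = m·N/2 = 3.616·18/2 = 32.544000
base radius r_b = r_p·cos α = 32.544000·cos 21.309° = 30.319102
roll angle φ = 35.032° = 0.61142374 rad
x = r_b·(cos φ + φ·sin φ) = 30.319102·(0.81883157 + 0.61142374·0.57403385) = 35.467573
y = r_b·(sin φ − φ·cos φ) = 30.319102·(0.57403385 − 0.61142374·0.81883157) = 2.224839

x=35.467573 y=2.224839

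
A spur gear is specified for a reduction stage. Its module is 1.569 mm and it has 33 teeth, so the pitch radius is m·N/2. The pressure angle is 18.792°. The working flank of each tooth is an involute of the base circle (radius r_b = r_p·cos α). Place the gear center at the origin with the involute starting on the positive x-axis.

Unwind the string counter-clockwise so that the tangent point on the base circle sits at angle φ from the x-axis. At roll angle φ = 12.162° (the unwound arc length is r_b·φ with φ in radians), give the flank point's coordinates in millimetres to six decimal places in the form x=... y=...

pitch radius r_p = m·N/2 = 1.569·33/2 = 25.888500
base radius r_b = r_p·cos α = 25.888500·cos 18.792° = 24.508494
roll angle φ = 12.162° = 0.21226694 rad
x = r_b·(cos φ + φ·sin φ) = 24.508494·(0.97755584 + 0.21226694·0.21067650) = 25.054433
y = r_b·(sin φ − φ·cos φ) = 24.508494·(0.21067650 − 0.21226694·0.97755584) = 0.077783

x=25.054433 y=0.077783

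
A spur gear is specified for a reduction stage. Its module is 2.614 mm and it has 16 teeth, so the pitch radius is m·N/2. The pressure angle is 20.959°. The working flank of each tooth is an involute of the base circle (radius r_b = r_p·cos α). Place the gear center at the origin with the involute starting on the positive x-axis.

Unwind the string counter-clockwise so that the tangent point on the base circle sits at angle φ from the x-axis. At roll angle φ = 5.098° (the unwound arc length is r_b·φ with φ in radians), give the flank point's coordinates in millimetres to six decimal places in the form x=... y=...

pitch radius r_p = m·N/2 = 2.614·16/2 = 20.912000
base radius r_b = r_p·cos α = 20.912000·cos 20.959° = 19.528392
roll angle φ = 5.098° = 0.08897689 rad
x = r_b·(cos φ + φ·sin φ) = 19.528392·(0.99604417 + 0.08897689·0.08885953) = 19.605541
y = r_b·(sin φ − φ·cos φ) = 19.528392·(0.08885953 − 0.08897689·0.99604417) = 0.004582

x=19.605541 y=0.004582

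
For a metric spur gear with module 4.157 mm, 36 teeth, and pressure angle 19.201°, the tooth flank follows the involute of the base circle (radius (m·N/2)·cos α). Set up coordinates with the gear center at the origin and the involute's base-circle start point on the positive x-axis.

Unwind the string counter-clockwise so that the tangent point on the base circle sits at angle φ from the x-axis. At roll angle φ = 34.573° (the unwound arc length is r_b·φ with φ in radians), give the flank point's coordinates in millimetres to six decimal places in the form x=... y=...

x=82.380462 y=4.989085

pitch radius r_p = m·N/2 = 4.157·36/2 = 74.826000
base radius r_b = r_p·cos α = 74.826000·cos 19.201° = 70.663477
roll angle φ = 34.573° = 0.60341268 rad
x = r_b·(cos φ + φ·sin φ) = 70.663477·(0.82340387 + 0.60341268·0.56745579) = 82.380462
y = r_b·(sin φ − φ·cos φ) = 70.663477·(0.56745579 − 0.60341268·0.82340387) = 4.989085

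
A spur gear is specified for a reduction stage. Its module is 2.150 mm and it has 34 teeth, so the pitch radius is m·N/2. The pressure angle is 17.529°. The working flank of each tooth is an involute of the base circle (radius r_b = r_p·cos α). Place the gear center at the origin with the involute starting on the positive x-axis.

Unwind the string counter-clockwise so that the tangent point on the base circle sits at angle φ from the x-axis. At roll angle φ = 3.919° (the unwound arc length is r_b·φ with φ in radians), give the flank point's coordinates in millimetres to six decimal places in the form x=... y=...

x=34.934221 y=0.003716

pitch radius r_p = m·N/2 = 2.150·34/2 = 36.550000
base radius r_b = r_p·cos α = 36.550000·cos 17.529° = 34.852787
roll angle φ = 3.919° = 0.06839945 rad
x = r_b·(cos φ + φ·sin φ) = 34.852787·(0.99766167 + 0.06839945·0.06834613) = 34.934221
y = r_b·(sin φ − φ·cos φ) = 34.852787·(0.06834613 − 0.06839945·0.99766167) = 0.003716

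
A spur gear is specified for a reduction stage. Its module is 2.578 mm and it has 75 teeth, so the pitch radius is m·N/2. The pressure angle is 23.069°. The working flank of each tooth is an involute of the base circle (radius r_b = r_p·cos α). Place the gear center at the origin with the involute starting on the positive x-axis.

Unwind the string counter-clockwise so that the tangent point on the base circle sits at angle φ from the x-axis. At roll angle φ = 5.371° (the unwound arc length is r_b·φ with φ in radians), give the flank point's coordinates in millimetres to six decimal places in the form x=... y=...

pitch radius r_p = m·N/2 = 2.578·75/2 = 96.675000
base radius r_b = r_p·cos α = 96.675000·cos 23.069° = 88.944252
roll angle φ = 5.371° = 0.09374163 rad
x = r_b·(cos φ + φ·sin φ) = 88.944252·(0.99560947 + 0.09374163·0.09360440) = 89.334192
y = r_b·(sin φ − φ·cos φ) = 88.944252·(0.09360440 − 0.09374163·0.99560947) = 0.024401

x=89.334192 y=0.024401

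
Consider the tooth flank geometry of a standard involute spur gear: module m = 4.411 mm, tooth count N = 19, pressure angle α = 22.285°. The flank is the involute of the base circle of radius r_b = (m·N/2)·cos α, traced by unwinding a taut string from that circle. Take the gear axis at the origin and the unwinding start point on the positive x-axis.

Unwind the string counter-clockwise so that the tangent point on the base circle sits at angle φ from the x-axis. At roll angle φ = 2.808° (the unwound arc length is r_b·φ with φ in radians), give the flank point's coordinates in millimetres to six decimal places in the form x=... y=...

x=38.821150 y=0.001521

pitch radius r_p = m·N/2 = 4.411·19/2 = 41.904500
base radius r_b = r_p·cos α = 41.904500·cos 22.285° = 38.774612
roll angle φ = 2.808° = 0.04900885 rad
x = r_b·(cos φ + φ·sin φ) = 38.774612·(0.99879931 + 0.04900885·0.04898923) = 38.821150
y = r_b·(sin φ − φ·cos φ) = 38.774612·(0.04898923 − 0.04900885·0.99879931) = 0.001521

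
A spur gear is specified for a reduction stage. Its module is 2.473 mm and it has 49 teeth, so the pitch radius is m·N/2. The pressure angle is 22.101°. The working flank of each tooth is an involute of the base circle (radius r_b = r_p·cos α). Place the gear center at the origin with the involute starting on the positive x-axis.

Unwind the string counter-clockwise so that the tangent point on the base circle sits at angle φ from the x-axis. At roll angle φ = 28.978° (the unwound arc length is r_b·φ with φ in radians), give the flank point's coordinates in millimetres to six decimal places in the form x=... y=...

x=62.863652 y=2.359457

pitch radius r_p = m·N/2 = 2.473·49/2 = 60.588500
base radius r_b = r_p·cos α = 60.588500·cos 22.101° = 56.136582
roll angle φ = 28.978° = 0.50576151 rad
x = r_b·(cos φ + φ·sin φ) = 56.136582·(0.87480580 + 0.50576151·0.48447375) = 62.863652
y = r_b·(sin φ − φ·cos φ) = 56.136582·(0.48447375 − 0.50576151·0.87480580) = 2.359457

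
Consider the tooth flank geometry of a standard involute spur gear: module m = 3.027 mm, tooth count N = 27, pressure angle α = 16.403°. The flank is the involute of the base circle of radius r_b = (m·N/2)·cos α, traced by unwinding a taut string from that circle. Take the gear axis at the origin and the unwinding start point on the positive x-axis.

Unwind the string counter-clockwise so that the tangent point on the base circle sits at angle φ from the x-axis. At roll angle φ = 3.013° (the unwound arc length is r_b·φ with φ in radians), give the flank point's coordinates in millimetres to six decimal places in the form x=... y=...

x=39.255447 y=0.001900

pitch radius r_p = m·N/2 = 3.027·27/2 = 40.864500
base radius r_b = r_p·cos α = 40.864500·cos 16.403° = 39.201282
roll angle φ = 3.013° = 0.05258677 rad
x = r_b·(cos φ + φ·sin φ) = 39.201282·(0.99861763 + 0.05258677·0.05256254) = 39.255447
y = r_b·(sin φ − φ·cos φ) = 39.201282·(0.05256254 − 0.05258677·0.99861763) = 0.001900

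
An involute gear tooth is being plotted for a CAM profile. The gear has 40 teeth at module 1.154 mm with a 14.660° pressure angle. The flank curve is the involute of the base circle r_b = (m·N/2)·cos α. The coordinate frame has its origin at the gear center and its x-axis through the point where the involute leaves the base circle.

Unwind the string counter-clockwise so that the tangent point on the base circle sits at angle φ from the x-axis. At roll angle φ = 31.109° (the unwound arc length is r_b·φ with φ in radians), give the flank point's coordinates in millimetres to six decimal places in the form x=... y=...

x=25.381237 y=1.156574

pitch radius r_p = m·N/2 = 1.154·40/2 = 23.080000
base radius r_b = r_p·cos α = 23.080000·cos 14.660° = 22.328623
roll angle φ = 31.109° = 0.54295448 rad
x = r_b·(cos φ + φ·sin φ) = 22.328623·(0.85618594 + 0.54295448·0.51666782) = 25.381237
y = r_b·(sin φ − φ·cos φ) = 22.328623·(0.51666782 − 0.54295448·0.85618594) = 1.156574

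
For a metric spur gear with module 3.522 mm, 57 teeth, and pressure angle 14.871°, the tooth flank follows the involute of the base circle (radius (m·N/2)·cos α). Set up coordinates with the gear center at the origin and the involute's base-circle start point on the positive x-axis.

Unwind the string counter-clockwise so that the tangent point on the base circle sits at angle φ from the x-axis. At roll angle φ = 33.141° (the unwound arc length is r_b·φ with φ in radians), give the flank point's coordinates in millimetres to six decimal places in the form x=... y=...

x=111.911676 y=6.051265

pitch radius r_p = m·N/2 = 3.522·57/2 = 100.377000
base radius r_b = r_p·cos α = 100.377000·cos 14.871° = 97.014983
roll angle φ = 33.141° = 0.57841957 rad
x = r_b·(cos φ + φ·sin φ) = 97.014983·(0.83732772 + 0.57841957·0.54670128) = 111.911676
y = r_b·(sin φ − φ·cos φ) = 97.014983·(0.54670128 − 0.57841957·0.83732772) = 6.051265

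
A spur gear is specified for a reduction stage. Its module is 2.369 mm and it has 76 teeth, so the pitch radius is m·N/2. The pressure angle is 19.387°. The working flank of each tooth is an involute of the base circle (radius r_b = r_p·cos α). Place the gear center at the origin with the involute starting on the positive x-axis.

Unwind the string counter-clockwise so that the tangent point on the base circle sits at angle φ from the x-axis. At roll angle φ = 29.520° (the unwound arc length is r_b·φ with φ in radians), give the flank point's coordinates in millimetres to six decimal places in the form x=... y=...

x=95.451370 y=3.769510

pitch radius r_p = m·N/2 = 2.369·76/2 = 90.022000
base radius r_b = r_p·cos α = 90.022000·cos 19.387° = 84.917572
roll angle φ = 29.520° = 0.51522120 rad
x = r_b·(cos φ + φ·sin φ) = 84.917572·(0.87018375 + 0.51522120·0.49272734) = 95.451370
y = r_b·(sin φ − φ·cos φ) = 84.917572·(0.49272734 − 0.51522120·0.87018375) = 3.769510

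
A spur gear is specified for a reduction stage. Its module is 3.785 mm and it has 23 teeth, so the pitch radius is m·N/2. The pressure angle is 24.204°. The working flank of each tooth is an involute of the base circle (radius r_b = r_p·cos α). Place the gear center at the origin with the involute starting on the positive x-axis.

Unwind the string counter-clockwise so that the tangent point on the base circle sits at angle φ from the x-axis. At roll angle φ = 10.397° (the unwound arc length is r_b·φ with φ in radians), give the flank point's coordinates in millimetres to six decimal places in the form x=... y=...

pitch radius r_p = m·N/2 = 3.785·23/2 = 43.527500
base radius r_b = r_p·cos α = 43.527500·cos 24.204° = 39.701063
roll angle φ = 10.397° = 0.18146188 rad
x = r_b·(cos φ + φ·sin φ) = 39.701063·(0.98358092 + 0.18146188·0.18046765) = 40.349338
y = r_b·(sin φ − φ·cos φ) = 39.701063·(0.18046765 − 0.18146188·0.98358092) = 0.078815

x=40.349338 y=0.078815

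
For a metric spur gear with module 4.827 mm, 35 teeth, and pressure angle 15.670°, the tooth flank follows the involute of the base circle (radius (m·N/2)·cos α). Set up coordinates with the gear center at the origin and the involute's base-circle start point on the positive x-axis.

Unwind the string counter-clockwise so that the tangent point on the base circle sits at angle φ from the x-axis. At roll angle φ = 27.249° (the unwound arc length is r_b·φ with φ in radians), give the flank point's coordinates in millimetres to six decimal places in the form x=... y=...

pitch radius r_p = m·N/2 = 4.827·35/2 = 84.472500
base radius r_b = r_p·cos α = 84.472500·cos 15.670° = 81.332936
roll angle φ = 27.249° = 0.47558477 rad
x = r_b·(cos φ + φ·sin φ) = 81.332936·(0.88902513 + 0.47558477·0.45785840) = 90.017310
y = r_b·(sin φ − φ·cos φ) = 81.332936·(0.45785840 − 0.47558477·0.88902513) = 2.850849

x=90.017310 y=2.850849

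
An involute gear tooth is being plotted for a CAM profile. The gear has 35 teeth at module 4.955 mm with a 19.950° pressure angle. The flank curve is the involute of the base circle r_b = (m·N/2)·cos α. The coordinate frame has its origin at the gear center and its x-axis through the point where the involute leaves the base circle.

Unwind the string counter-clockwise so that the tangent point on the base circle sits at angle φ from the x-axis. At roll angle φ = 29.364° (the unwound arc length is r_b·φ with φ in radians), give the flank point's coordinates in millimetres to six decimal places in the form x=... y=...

x=91.520602 y=3.562146

pitch radius r_p = m·N/2 = 4.955·35/2 = 86.712500
base radius r_b = r_p·cos α = 86.712500·cos 19.950° = 81.508946
roll angle φ = 29.364° = 0.51249848 rad
x = r_b·(cos φ + φ·sin φ) = 81.508946·(0.87152208 + 0.51249848·0.49035626) = 91.520602
y = r_b·(sin φ − φ·cos φ) = 81.508946·(0.49035626 − 0.51249848·0.87152208) = 3.562146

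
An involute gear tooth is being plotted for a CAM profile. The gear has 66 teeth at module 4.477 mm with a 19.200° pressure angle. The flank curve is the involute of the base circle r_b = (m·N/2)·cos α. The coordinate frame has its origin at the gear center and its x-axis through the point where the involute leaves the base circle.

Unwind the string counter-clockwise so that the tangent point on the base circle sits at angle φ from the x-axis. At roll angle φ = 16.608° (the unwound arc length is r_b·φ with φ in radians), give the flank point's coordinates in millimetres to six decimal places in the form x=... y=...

x=145.262018 y=1.123196

pitch radius r_p = m·N/2 = 4.477·66/2 = 147.741000
base radius r_b = r_p·cos α = 147.741000·cos 19.200° = 139.523109
roll angle φ = 16.608° = 0.28986428 rad
x = r_b·(cos φ + φ·sin φ) = 139.523109·(0.95828268 + 0.28986428·0.28582217) = 145.262018
y = r_b·(sin φ − φ·cos φ) = 139.523109·(0.28582217 − 0.28986428·0.95828268) = 1.123196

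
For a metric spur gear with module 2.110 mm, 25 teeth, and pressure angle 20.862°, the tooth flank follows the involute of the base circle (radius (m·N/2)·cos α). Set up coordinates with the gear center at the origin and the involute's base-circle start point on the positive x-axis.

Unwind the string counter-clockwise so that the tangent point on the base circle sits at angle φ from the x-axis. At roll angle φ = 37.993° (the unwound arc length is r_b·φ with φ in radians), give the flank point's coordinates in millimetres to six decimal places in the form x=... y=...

pitch radius r_p = m·N/2 = 2.110·25/2 = 26.375000
base radius r_b = r_p·cos α = 26.375000·cos 20.862° = 24.645878
roll angle φ = 37.993° = 0.66310294 rad
x = r_b·(cos φ + φ·sin φ) = 24.645878·(0.78808596 + 0.66310294·0.61556520) = 29.483101
y = r_b·(sin φ − φ·cos φ) = 24.645878·(0.61556520 − 0.66310294·0.78808596) = 2.291649

x=29.483101 y=2.291649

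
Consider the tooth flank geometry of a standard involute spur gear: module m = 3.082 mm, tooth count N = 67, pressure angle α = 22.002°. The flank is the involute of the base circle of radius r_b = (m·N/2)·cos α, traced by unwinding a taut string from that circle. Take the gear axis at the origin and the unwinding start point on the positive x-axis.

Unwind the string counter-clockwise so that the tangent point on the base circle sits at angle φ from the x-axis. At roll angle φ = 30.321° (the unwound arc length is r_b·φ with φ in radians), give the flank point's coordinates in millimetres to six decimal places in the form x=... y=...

pitch radius r_p = m·N/2 = 3.082·67/2 = 103.247000
base radius r_b = r_p·cos α = 103.247000·cos 22.002° = 95.727601
roll angle φ = 30.321° = 0.52920128 rad
x = r_b·(cos φ + φ·sin φ) = 95.727601·(0.86321057 + 0.52920128·0.50484404) = 108.208057
y = r_b·(sin φ − φ·cos φ) = 95.727601·(0.50484404 − 0.52920128·0.86321057) = 4.597978

x=108.208057 y=4.597978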